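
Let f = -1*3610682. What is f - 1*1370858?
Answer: -4981540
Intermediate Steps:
f = -3610682
f - 1*1370858 = -3610682 - 1*1370858 = -3610682 - 1370858 = -4981540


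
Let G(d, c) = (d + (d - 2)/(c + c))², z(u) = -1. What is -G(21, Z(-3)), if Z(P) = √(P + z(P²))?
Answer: -6695/16 + 399*I/2 ≈ -418.44 + 199.5*I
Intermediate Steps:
Z(P) = √(-1 + P) (Z(P) = √(P - 1) = √(-1 + P))
G(d, c) = (d + (-2 + d)/(2*c))² (G(d, c) = (d + (-2 + d)/((2*c)))² = (d + (-2 + d)*(1/(2*c)))² = (d + (-2 + d)/(2*c))²)
-G(21, Z(-3)) = -(-2 + 21 + 2*√(-1 - 3)*21)²/(4*(√(-1 - 3))²) = -(-2 + 21 + 2*√(-4)*21)²/(4*(√(-4))²) = -(-2 + 21 + 2*(2*I)*21)²/(4*(2*I)²) = -(-1)*(-2 + 21 + 84*I)²/(4*4) = -(-1)*(19 + 84*I)²/(4*4) = -(-1)*(19 + 84*I)²/16 = (19 + 84*I)²/16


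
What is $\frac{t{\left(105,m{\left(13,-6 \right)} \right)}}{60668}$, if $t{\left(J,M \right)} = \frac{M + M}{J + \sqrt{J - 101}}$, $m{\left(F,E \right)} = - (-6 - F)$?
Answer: $\frac{19}{3245738} \approx 5.8538 \cdot 10^{-6}$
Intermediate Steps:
$m{\left(F,E \right)} = 6 + F$
$t{\left(J,M \right)} = \frac{2 M}{J + \sqrt{-101 + J}}$
$\frac{t{\left(105,m{\left(13,-6 \right)} \right)}}{60668} = \frac{2 \left(6 + 13\right) \frac{1}{105 + \sqrt{-101 + 105}}}{60668} = 2 \cdot 19 \frac{1}{105 + \sqrt{4}} \cdot \frac{1}{60668} = 2 \cdot 19 \frac{1}{105 + 2} \cdot \frac{1}{60668} = 2 \cdot 19 \cdot \frac{1}{107} \cdot \frac{1}{60668} = \frac{38}{107} \cdot \frac{1}{60668} = \frac{19}{3245738}$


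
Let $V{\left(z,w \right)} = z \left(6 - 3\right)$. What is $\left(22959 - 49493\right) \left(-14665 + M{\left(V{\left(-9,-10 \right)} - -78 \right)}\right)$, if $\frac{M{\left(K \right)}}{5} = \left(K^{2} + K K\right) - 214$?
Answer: $-272636850$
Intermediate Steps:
$V{\left(z,w \right)} = 3 z$ ($V{\left(z,w \right)} = z 3 = 3 z$)
$M{\left(K \right)} = -1070 + 10 K^{2}$ ($M{\left(K \right)} = 5 \left(\left(K^{2} + K K\right) - 214\right) = 5 \left(\left(K^{2} + K^{2}\right) - 214\right) = 5 \left(2 K^{2} - 214\right) = 5 \left(-214 + 2 K^{2}\right) = -1070 + 10 K^{2}$)
$\left(22959 - 49493\right) \left(-14665 + M{\left(V{\left(-9,-10 \right)} - -78 \right)}\right) = \left(22959 - 49493\right) \left(-14665 - \left(1070 - 10 \left(3 \left(-9\right) - -78\right)^{2}\right)\right) = - 26534 \left(-14665 - \left(1070 - 10 \left(-27 + 78\right)^{2}\right)\right) = - 26534 \left(-14665 - \left(1070 - 10 \cdot 51^{2}\right)\right) = - 26534 \left(-14665 + \left(-1070 + 10 \cdot 2601\right)\right) = - 26534 \left(-14665 + \left(-1070 + 26010\right)\right) = - 26534 \left(-14665 + 24940\right) = \left(-26534\right) 10275 = -272636850$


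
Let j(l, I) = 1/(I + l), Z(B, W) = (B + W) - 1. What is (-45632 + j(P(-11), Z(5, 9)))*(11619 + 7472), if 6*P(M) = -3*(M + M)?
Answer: -20907833197/24 ≈ -8.7116e+8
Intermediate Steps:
P(M) = -M (P(M) = (-3*(M + M))/6 = (-6*M)/6 = -M)
Z(B, W) = -1 + B + W
(-45632 + j(P(-11), Z(5, 9)))*(11619 + 7472) = (-45632 + 1/((-1 + 5 + 9) - 1*(-11)))*(11619 + 7472) = (-45632 + 1/(13 + 11))*19091 = (-45632 + 1/24)*19091 = -1095167/24*19091 = -20907833197/24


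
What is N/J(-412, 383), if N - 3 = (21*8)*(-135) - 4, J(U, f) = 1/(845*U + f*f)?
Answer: 4569110131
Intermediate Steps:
J(U, f) = 1/(f² + 845*U) (J(U, f) = 1/(845*U + f²) = 1/(f² + 845*U))
N = -22681 (N = 3 + ((21*8)*(-135) - 4) = 3 + (168*(-135) - 4) = 3 + (-22680 - 4) = 3 - 22684 = -22681)
N/J(-412, 383) = -22681/(1/(383² + 845*(-412))) = -22681/(1/(146689 - 348140)) = -22681/(1/(-201451)) = -22681/(-1/201451) = -22681*(-201451) = 4569110131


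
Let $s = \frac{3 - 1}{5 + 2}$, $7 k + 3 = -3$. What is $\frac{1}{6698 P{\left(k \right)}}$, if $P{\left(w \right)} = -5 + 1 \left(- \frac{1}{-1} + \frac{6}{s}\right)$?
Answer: $\frac{1}{113866} \approx 8.7823 \cdot 10^{-6}$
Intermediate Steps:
$k = - \frac{6}{7}$ ($k = - \frac{3}{7} + \frac{1}{7} \left(-3\right) = - \frac{3}{7} - \frac{3}{7} = - \frac{6}{7} \approx -0.85714$)
$s = \frac{2}{7} \approx 0.28571$
$P{\left(w \right)} = 17$ ($P{\left(w \right)} = -5 + 1 \left(- \frac{1}{-1} + \frac{6}{\frac{2}{7}}\right) = -5 + 1 \left(\left(-1\right) \left(-1\right) + 6 \cdot \frac{7}{2}\right) = -5 + 1 \left(1 + 21\right) = -5 + 1 \cdot 22 = -5 + 22 = 17$)
$\frac{1}{6698 P{\left(k \right)}} = \frac{1}{6698 \cdot 17} = \frac{1}{113866}$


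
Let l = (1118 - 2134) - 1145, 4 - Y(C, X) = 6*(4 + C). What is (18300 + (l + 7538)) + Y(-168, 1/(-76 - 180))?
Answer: 24665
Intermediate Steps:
Y(C, X) = -20 - 6*C (Y(C, X) = 4 - 6*(4 + C) = 4 - (24 + 6*C) = 4 + (-24 - 6*C) = -20 - 6*C)
l = -2161 (l = -1016 - 1145 = -2161)
(18300 + (l + 7538)) + Y(-168, 1/(-76 - 180)) = (18300 + (-2161 + 7538)) + (-20 - 6*(-168)) = (18300 + 5377) + (-20 + 1008) = 23677 + 988 = 24665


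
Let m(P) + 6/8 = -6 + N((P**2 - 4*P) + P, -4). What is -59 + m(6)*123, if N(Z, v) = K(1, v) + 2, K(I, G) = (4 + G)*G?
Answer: -2573/4 ≈ -643.25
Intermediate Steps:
K(I, G) = G*(4 + G)
N(Z, v) = 2 + v*(4 + v) (N(Z, v) = v*(4 + v) + 2 = 2 + v*(4 + v))
m(P) = -19/4 (m(P) = -3/4 + (-6 + (2 - 4*(4 - 4))) = -3/4 + (-6 + (2 - 4*0)) = -3/4 + (-6 + (2 + 0)) = -3/4 + (-6 + 2) = -3/4 - 4 = -19/4)
-59 + m(6)*123 = -59 - 19/4*123 = -59 - 2337/4 = -2573/4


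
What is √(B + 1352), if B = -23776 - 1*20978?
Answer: I*√43402 ≈ 208.33*I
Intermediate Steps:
B = -44754 (B = -23776 - 20978 = -44754)
√(B + 1352) = √(-44754 + 1352) = √(-43402) = I*√43402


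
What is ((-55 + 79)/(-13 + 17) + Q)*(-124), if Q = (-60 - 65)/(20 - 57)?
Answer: -43028/37 ≈ -1162.9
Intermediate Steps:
Q = 125/37 (Q = -125/(-37) = -125*(-1/37) = 125/37 ≈ 3.3784)
((-55 + 79)/(-13 + 17) + Q)*(-124) = ((-55 + 79)/(-13 + 17) + 125/37)*(-124) = (24/4 + 125/37)*(-124) = (24*(¼) + 125/37)*(-124) = (6 + 125/37)*(-124) = (347/37)*(-124) = -43028/37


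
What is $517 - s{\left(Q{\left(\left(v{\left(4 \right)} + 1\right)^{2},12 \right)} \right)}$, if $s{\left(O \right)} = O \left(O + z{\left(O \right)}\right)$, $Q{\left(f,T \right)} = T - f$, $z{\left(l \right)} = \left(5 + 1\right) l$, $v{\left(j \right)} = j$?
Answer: $-666$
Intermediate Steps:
$z{\left(l \right)} = 6 l$
$s{\left(O \right)} = 7 O^{2}$ ($s{\left(O \right)} = O \left(O + 6 O\right) = O 7 O = 7 O^{2}$)
$517 - s{\left(Q{\left(\left(v{\left(4 \right)} + 1\right)^{2},12 \right)} \right)} = 517 - 7 \left(12 - \left(4 + 1\right)^{2}\right)^{2} = 517 - 7 \left(12 - 5^{2}\right)^{2} = 517 - 7 \left(12 - 25\right)^{2} = 517 - 7 \left(-13\right)^{2} = 517 - 7 \cdot 169 = 517 - 1183 = -666$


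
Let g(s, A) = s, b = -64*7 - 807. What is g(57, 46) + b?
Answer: -1198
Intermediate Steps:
b = -1255 (b = -448 - 807 = -1255)
g(57, 46) + b = 57 - 1255 = -1198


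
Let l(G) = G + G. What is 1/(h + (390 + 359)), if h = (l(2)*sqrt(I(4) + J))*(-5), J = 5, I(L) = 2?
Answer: 107/79743 + 20*sqrt(7)/558201 ≈ 0.0014366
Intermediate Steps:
l(G) = 2*G
h = -20*sqrt(7) (h = ((2*2)*sqrt(2 + 5))*(-5) = (4*sqrt(7))*(-5) = -20*sqrt(7) ≈ -52.915)
1/(h + (390 + 359)) = 1/(-20*sqrt(7) + (390 + 359)) = 1/(-20*sqrt(7) + 749) = 1/(749 - 20*sqrt(7))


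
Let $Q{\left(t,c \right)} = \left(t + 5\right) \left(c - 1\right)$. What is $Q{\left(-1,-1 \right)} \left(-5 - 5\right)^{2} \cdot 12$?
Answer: $-9600$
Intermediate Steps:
$Q{\left(t,c \right)} = \left(-1 + c\right) \left(5 + t\right)$ ($Q{\left(t,c \right)} = \left(5 + t\right) \left(-1 + c\right) = \left(-1 + c\right) \left(5 + t\right)$)
$Q{\left(-1,-1 \right)} \left(-5 - 5\right)^{2} \cdot 12 = \left(-5 - -1 + 5 \left(-1\right) - -1\right) \left(-5 - 5\right)^{2} \cdot 12 = \left(-5 + 1 - 5 + 1\right) \left(-10\right)^{2} \cdot 12 = \left(-8\right) 100 \cdot 12 = \left(-800\right) 12 = -9600$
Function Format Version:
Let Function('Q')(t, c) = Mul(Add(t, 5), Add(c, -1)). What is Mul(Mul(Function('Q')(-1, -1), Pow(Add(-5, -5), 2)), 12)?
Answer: -9600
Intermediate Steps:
Function('Q')(t, c) = Mul(Add(-1, c), Add(5, t)) (Function('Q')(t, c) = Mul(Add(5, t), Add(-1, c)) = Mul(Add(-1, c), Add(5, t)))
Mul(Mul(Function('Q')(-1, -1), Pow(Add(-5, -5), 2)), 12) = Mul(Mul(Add(-5, Mul(-1, -1), Mul(5, -1), Mul(-1, -1)), Pow(Add(-5, -5), 2)), 12) = Mul(Mul(Add(-5, 1, -5, 1), Pow(-10, 2)), 12) = Mul(Mul(-8, 100), 12) = Mul(-800, 12) = -9600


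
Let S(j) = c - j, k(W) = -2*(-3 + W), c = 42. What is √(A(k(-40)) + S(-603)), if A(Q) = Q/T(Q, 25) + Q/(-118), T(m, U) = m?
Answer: √2246189/59 ≈ 25.402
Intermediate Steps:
k(W) = 6 - 2*W
A(Q) = 1 - Q/118 (A(Q) = Q/Q + Q/(-118) = 1 + Q*(-1/118) = 1 - Q/118)
S(j) = 42 - j
√(A(k(-40)) + S(-603)) = √((1 - (6 - 2*(-40))/118) + (42 - 1*(-603))) = √((1 - (6 + 80)/118) + (42 + 603)) = √((1 - 1/118*86) + 645) = √((1 - 43/59) + 645) = √(16/59 + 645) = √(38071/59) = √2246189/59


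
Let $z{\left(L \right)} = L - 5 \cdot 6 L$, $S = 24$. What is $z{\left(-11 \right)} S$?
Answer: $7656$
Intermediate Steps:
$z{\left(L \right)} = - 29 L$ ($z{\left(L \right)} = L - 30 L = - 29 L$)
$z{\left(-11 \right)} S = \left(-29\right) \left(-11\right) 24 = 319 \cdot 24 = 7656$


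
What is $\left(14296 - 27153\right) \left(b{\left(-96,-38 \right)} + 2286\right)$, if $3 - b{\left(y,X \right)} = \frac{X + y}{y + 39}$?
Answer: $- \frac{1675768523}{57} \approx -2.9399 \cdot 10^{7}$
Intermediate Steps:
$b{\left(y,X \right)} = 3 - \frac{X + y}{39 + y}$ ($b{\left(y,X \right)} = 3 - \frac{X + y}{y + 39} = 3 - \frac{X + y}{39 + y}$)
$\left(14296 - 27153\right) \left(b{\left(-96,-38 \right)} + 2286\right) = \left(14296 - 27153\right) \left(\frac{117 - -38 + 2 \left(-96\right)}{39 - 96} + 2286\right) = - 12857 \left(\frac{117 + 38 - 192}{-57} + 2286\right) = - 12857 \left(\left(- \frac{1}{57}\right) \left(-37\right) + 2286\right) = - 12857 \left(\frac{37}{57} + 2286\right) = \left(-12857\right) \frac{130339}{57} = - \frac{1675768523}{57}$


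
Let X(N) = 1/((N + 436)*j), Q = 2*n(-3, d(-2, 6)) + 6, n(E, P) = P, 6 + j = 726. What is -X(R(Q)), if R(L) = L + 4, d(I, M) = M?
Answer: -1/329760 ≈ -3.0325e-6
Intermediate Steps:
j = 720 (j = -6 + 726 = 720)
Q = 18 (Q = 2*6 + 6 = 12 + 6 = 18)
R(L) = 4 + L
X(N) = 1/(720*(436 + N)) (X(N) = 1/((N + 436)*720) = (1/720)/(436 + N) = 1/(720*(436 + N)))
-X(R(Q)) = -1/(720*(436 + (4 + 18))) = -1/(720*(436 + 22)) = -1/(720*458) = -1*1/329760 = -1/329760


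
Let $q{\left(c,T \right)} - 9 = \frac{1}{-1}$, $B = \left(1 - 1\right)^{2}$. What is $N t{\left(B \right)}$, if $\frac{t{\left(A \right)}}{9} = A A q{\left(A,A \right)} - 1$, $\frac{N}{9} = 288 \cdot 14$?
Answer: $-326592$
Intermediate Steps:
$N = 36288$ ($N = 9 \cdot 288 \cdot 14 = 9 \cdot 4032 = 36288$)
$B = 0$ ($B = 0^{2} = 0$)
$q{\left(c,T \right)} = 8$ ($q{\left(c,T \right)} = 9 + \frac{1}{-1} = 9 - 1 = 8$)
$t{\left(A \right)} = -9 + 72 A^{2}$ ($t{\left(A \right)} = 9 \left(A A 8 - 1\right) = 9 \left(A^{2} \cdot 8 - 1\right) = 9 \left(8 A^{2} - 1\right) = 9 \left(-1 + 8 A^{2}\right) = -9 + 72 A^{2}$)
$N t{\left(B \right)} = 36288 \left(-9 + 72 \cdot 0^{2}\right) = 36288 \left(-9 + 72 \cdot 0\right) = 36288 \left(-9 + 0\right) = 36288 \left(-9\right) = -326592$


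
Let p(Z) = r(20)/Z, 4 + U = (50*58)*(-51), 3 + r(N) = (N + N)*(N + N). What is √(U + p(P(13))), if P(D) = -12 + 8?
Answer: I*√593213/2 ≈ 385.1*I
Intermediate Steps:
r(N) = -3 + 4*N² (r(N) = -3 + (N + N)*(N + N) = -3 + (2*N)*(2*N) = -3 + 4*N²)
U = -147904 (U = -4 + (50*58)*(-51) = -4 + 2900*(-51) = -4 - 147900 = -147904)
P(D) = -4
p(Z) = 1597/Z (p(Z) = (-3 + 4*20²)/Z = (-3 + 4*400)/Z = (-3 + 1600)/Z = 1597/Z)
√(U + p(P(13))) = √(-147904 + 1597/(-4)) = √(-147904 + 1597*(-¼)) = √(-147904 - 1597/4) = √(-593213/4) = I*√593213/2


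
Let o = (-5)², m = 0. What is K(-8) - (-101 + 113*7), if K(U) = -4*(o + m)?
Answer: -790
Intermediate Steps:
o = 25
K(U) = -100 (K(U) = -4*(25 + 0) = -4*25 = -100)
K(-8) - (-101 + 113*7) = -100 - (-101 + 113*7) = -100 - (-101 + 791) = -100 - 1*690 = -100 - 690 = -790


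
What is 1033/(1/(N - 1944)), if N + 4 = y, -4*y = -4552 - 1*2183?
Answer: -1091881/4 ≈ -2.7297e+5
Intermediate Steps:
y = 6735/4 (y = -(-4552 - 1*2183)/4 = -(-4552 - 2183)/4 = -¼*(-6735) = 6735/4 ≈ 1683.8)
N = 6719/4 (N = -4 + 6735/4 = 6719/4 ≈ 1679.8)
1033/(1/(N - 1944)) = 1033/(1/(6719/4 - 1944)) = 1033/(1/(-1057/4)) = 1033/(-4/1057) = 1033*(-1057/4) = -1091881/4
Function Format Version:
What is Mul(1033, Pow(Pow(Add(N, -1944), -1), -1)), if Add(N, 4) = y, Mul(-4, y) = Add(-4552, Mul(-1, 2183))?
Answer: Rational(-1091881, 4) ≈ -2.7297e+5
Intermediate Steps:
y = Rational(6735, 4) (y = Mul(Rational(-1, 4), Add(-4552, Mul(-1, 2183))) = Mul(Rational(-1, 4), Add(-4552, -2183)) = Mul(Rational(-1, 4), -6735) = Rational(6735, 4) ≈ 1683.8)
N = Rational(6719, 4) (N = Add(-4, Rational(6735, 4)) = Rational(6719, 4) ≈ 1679.8)
Mul(1033, Pow(Pow(Add(N, -1944), -1), -1)) = Mul(1033, Pow(Pow(Add(Rational(6719, 4), -1944), -1), -1)) = Mul(1033, Pow(Pow(Rational(-1057, 4), -1), -1)) = Mul(1033, Pow(Rational(-4, 1057), -1)) = Mul(1033, Rational(-1057, 4)) = Rational(-1091881, 4)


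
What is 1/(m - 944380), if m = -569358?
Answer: -1/1513738 ≈ -6.6062e-7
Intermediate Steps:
1/(m - 944380) = 1/(-569358 - 944380) = 1/(-1513738) = -1/1513738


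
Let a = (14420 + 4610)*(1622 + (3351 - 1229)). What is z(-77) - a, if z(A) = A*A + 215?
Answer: -71242176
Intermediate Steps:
z(A) = 215 + A**2 (z(A) = A**2 + 215 = 215 + A**2)
a = 71248320 (a = 19030*(1622 + 2122) = 19030*3744 = 71248320)
z(-77) - a = (215 + (-77)**2) - 1*71248320 = (215 + 5929) - 71248320 = 6144 - 71248320 = -71242176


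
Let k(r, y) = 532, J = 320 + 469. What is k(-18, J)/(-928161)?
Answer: -532/928161 ≈ -0.00057318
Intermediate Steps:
J = 789
k(-18, J)/(-928161) = 532/(-928161) = 532*(-1/928161) = -532/928161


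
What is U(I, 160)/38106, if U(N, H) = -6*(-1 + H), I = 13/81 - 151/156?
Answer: -53/2117 ≈ -0.025035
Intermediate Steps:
I = -3401/4212 (I = 13*(1/81) - 151*1/156 = 13/81 - 151/156 = -3401/4212 ≈ -0.80746)
U(N, H) = 6 - 6*H
U(I, 160)/38106 = (6 - 6*160)/38106 = (6 - 960)*(1/38106) = -954*1/38106 = -53/2117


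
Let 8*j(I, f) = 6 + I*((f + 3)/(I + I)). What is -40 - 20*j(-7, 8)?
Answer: -275/4 ≈ -68.750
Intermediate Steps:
j(I, f) = 15/16 + f/16 (j(I, f) = (6 + I*((f + 3)/(I + I)))/8 = (6 + I*((3 + f)/((2*I))))/8 = (6 + I*((3 + f)*(1/(2*I))))/8 = (6 + I*((3 + f)/(2*I)))/8 = (6 + (3/2 + f/2))/8 = (15/2 + f/2)/8 = 15/16 + f/16)
-40 - 20*j(-7, 8) = -40 - 20*(15/16 + (1/16)*8) = -40 - 20*(15/16 + 1/2) = -40 - 20*23/16 = -40 - 115/4 = -275/4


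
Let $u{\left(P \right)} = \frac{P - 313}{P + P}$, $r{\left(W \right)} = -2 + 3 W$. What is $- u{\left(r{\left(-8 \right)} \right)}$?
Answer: $- \frac{339}{52} \approx -6.5192$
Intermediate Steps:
$u{\left(P \right)} = \frac{-313 + P}{2 P}$
$- u{\left(r{\left(-8 \right)} \right)} = - \frac{-313 + \left(-2 + 3 \left(-8\right)\right)}{2 \left(-2 + 3 \left(-8\right)\right)} = - \frac{-313 - 26}{2 \left(-2 - 24\right)} = - \frac{-313 - 26}{2 \left(-26\right)} = - \frac{\left(-1\right) \left(-339\right)}{2 \cdot 26} = \left(-1\right) \frac{339}{52} = - \frac{339}{52}$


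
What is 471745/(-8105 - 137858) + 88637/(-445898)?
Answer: -223287874441/65084609774 ≈ -3.4307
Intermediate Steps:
471745/(-8105 - 137858) + 88637/(-445898) = 471745/(-145963) + 88637*(-1/445898) = 471745*(-1/145963) - 88637/445898 = -471745/145963 - 88637/445898 = -223287874441/65084609774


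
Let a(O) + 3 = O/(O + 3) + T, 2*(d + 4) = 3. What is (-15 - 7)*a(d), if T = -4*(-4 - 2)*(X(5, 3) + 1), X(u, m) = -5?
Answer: 2288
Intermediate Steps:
d = -5/2 (d = -4 + (½)*3 = -4 + 3/2 = -5/2 ≈ -2.5000)
T = -96 (T = -4*(-4 - 2)*(-5 + 1) = -(-24)*(-4) = -4*24 = -96)
a(O) = -99 + O/(3 + O) (a(O) = -3 + (O/(O + 3) - 96) = -3 + (O/(3 + O) - 96) = -3 + (-96 + O/(3 + O)) = -99 + O/(3 + O))
(-15 - 7)*a(d) = (-15 - 7)*((-297 - 98*(-5/2))/(3 - 5/2)) = -22*(-297 + 245)/½ = -44*(-52) = -22*(-104) = 2288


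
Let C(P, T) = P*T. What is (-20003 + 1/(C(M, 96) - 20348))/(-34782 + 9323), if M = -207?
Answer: 114931523/146280140 ≈ 0.78569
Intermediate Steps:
(-20003 + 1/(C(M, 96) - 20348))/(-34782 + 9323) = (-20003 + 1/(-207*96 - 20348))/(-34782 + 9323) = (-20003 + 1/(-19872 - 20348))/(-25459) = (-20003 + 1/(-40220))*(-1/25459) = (-20003 - 1/40220)*(-1/25459) = -804520661/40220*(-1/25459) = 114931523/146280140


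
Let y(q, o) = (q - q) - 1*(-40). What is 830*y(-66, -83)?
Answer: 33200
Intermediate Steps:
y(q, o) = 40 (y(q, o) = 0 + 40 = 40)
830*y(-66, -83) = 830*40 = 33200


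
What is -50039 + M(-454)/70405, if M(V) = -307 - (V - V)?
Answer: -3522996102/70405 ≈ -50039.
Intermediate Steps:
M(V) = -307 (M(V) = -307 - 1*0 = -307 + 0 = -307)
-50039 + M(-454)/70405 = -50039 - 307/70405 = -3522996102/70405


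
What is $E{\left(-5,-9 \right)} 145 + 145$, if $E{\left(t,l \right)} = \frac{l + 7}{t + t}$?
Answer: $174$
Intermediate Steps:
$E{\left(t,l \right)} = \frac{7 + l}{2 t}$
$E{\left(-5,-9 \right)} 145 + 145 = \frac{7 - 9}{2 \left(-5\right)} 145 + 145 = \frac{1}{2} \left(- \frac{1}{5}\right) \left(-2\right) 145 + 145 = \frac{1}{5} \cdot 145 + 145 = 29 + 145 = 174$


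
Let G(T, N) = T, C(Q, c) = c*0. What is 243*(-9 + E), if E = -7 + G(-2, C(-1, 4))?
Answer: -4374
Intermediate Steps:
C(Q, c) = 0
E = -9 (E = -7 - 2 = -9)
243*(-9 + E) = 243*(-9 - 9) = 243*(-18) = -4374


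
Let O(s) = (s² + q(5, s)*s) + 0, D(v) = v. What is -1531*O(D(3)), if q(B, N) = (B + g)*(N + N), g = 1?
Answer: -179127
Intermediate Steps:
q(B, N) = 2*N*(1 + B) (q(B, N) = (B + 1)*(N + N) = (1 + B)*(2*N) = 2*N*(1 + B))
O(s) = 13*s² (O(s) = (s² + (2*s*(1 + 5))*s) + 0 = (s² + (2*s*6)*s) + 0 = (s² + (12*s)*s) + 0 = (s² + 12*s²) + 0 = 13*s² + 0 = 13*s²)
-1531*O(D(3)) = -19903*3² = -19903*9 = -1531*117 = -179127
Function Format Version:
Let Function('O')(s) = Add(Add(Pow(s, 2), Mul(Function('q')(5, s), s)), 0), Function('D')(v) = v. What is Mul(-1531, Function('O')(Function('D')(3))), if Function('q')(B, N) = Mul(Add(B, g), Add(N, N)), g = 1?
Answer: -179127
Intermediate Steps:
Function('q')(B, N) = Mul(2, N, Add(1, B)) (Function('q')(B, N) = Mul(Add(B, 1), Add(N, N)) = Mul(Add(1, B), Mul(2, N)) = Mul(2, N, Add(1, B)))
Function('O')(s) = Mul(13, Pow(s, 2)) (Function('O')(s) = Add(Add(Pow(s, 2), Mul(Mul(2, s, Add(1, 5)), s)), 0) = Add(Add(Pow(s, 2), Mul(Mul(2, s, 6), s)), 0) = Add(Add(Pow(s, 2), Mul(Mul(12, s), s)), 0) = Add(Add(Pow(s, 2), Mul(12, Pow(s, 2))), 0) = Add(Mul(13, Pow(s, 2)), 0) = Mul(13, Pow(s, 2)))
Mul(-1531, Function('O')(Function('D')(3))) = Mul(-1531, Mul(13, Pow(3, 2))) = Mul(-1531, Mul(13, 9)) = Mul(-1531, 117) = -179127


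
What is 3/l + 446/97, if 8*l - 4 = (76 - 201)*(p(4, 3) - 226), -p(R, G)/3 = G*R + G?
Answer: 5037454/1095421 ≈ 4.5986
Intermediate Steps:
p(R, G) = -3*G - 3*G*R (p(R, G) = -3*(G*R + G) = -3*(G + G*R) = -3*G - 3*G*R)
l = 33879/8 (l = ½ + ((76 - 201)*(-3*3*(1 + 4) - 226))/8 = ½ + (-125*(-3*3*5 - 226))/8 = ½ + (-125*(-45 - 226))/8 = ½ + (-125*(-271))/8 = ½ + (⅛)*33875 = ½ + 33875/8 = 33879/8 ≈ 4234.9)
3/l + 446/97 = 3/(33879/8) + 446/97 = 3*(8/33879) + 446*(1/97) = 8/11293 + 446/97 = 5037454/1095421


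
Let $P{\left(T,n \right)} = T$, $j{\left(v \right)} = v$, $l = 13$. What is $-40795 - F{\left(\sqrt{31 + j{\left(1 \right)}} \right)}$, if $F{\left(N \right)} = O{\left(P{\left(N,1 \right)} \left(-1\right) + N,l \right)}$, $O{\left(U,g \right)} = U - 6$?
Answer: $-40789$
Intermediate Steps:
$O{\left(U,g \right)} = -6 + U$ ($O{\left(U,g \right)} = U - 6 = -6 + U$)
$F{\left(N \right)} = -6$ ($F{\left(N \right)} = -6 + \left(N \left(-1\right) + N\right) = -6 + \left(- N + N\right) = -6 + 0 = -6$)
$-40795 - F{\left(\sqrt{31 + j{\left(1 \right)}} \right)} = -40795 - -6 = -40795 + 6 = -40789$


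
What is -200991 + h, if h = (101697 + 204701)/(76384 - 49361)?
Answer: -5431073395/27023 ≈ -2.0098e+5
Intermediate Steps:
h = 306398/27023 ≈ 11.338
-200991 + h = -200991 + 306398/27023 = -5431073395/27023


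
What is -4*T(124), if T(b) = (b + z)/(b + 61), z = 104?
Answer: -912/185 ≈ -4.9297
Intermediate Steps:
T(b) = (104 + b)/(61 + b) (T(b) = (b + 104)/(b + 61) = (104 + b)/(61 + b))
-4*T(124) = -4*(104 + 124)/(61 + 124) = -4*228/185 = -912/185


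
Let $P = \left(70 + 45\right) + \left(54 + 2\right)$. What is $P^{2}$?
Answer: $29241$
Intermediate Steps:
$P = 171$ ($P = 115 + 56 = 171$)
$P^{2} = 171^{2} = 29241$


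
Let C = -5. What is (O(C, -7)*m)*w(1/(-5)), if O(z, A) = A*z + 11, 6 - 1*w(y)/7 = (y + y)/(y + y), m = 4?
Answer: 6440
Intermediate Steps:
w(y) = 35 (w(y) = 42 - 7*(y + y)/(y + y) = 42 - 7*2*y/(2*y) = 42 - 7*2*y*1/(2*y) = 42 - 7*1 = 42 - 7 = 35)
O(z, A) = 11 + A*z
(O(C, -7)*m)*w(1/(-5)) = ((11 - 7*(-5))*4)*35 = ((11 + 35)*4)*35 = (46*4)*35 = 184*35 = 6440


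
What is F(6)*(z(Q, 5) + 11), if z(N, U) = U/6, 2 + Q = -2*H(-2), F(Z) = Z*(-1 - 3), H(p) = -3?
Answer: -284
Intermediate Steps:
F(Z) = -4*Z (F(Z) = Z*(-4) = -4*Z)
Q = 4 (Q = -2 - 2*(-3) = -2 + 6 = 4)
z(N, U) = U/6 (z(N, U) = U*(⅙) = U/6)
F(6)*(z(Q, 5) + 11) = (-4*6)*((⅙)*5 + 11) = -24*(⅚ + 11) = -24*71/6 = -284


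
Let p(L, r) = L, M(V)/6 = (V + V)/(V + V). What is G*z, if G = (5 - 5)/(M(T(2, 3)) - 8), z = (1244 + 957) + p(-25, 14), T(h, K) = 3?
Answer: 0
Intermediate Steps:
M(V) = 6 (M(V) = 6*((V + V)/(V + V)) = 6*((2*V)/((2*V))) = 6*((2*V)*(1/(2*V))) = 6*1 = 6)
z = 2176 (z = (1244 + 957) - 25 = 2201 - 25 = 2176)
G = 0 (G = (5 - 5)/(6 - 8) = 0/(-2) = 0*(-1/2) = 0)
G*z = 0*2176 = 0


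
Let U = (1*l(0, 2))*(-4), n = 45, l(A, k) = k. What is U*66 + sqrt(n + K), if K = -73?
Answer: -528 + 2*I*sqrt(7) ≈ -528.0 + 5.2915*I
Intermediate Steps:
U = -8 (U = (1*2)*(-4) = 2*(-4) = -8)
U*66 + sqrt(n + K) = -8*66 + sqrt(45 - 73) = -528 + sqrt(-28) = -528 + 2*I*sqrt(7)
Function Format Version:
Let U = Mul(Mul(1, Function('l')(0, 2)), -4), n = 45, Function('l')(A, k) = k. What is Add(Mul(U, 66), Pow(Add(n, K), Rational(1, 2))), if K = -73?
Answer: Add(-528, Mul(2, I, Pow(7, Rational(1, 2)))) ≈ Add(-528.00, Mul(5.2915, I))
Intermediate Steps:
U = -8 (U = Mul(Mul(1, 2), -4) = Mul(2, -4) = -8)
Add(Mul(U, 66), Pow(Add(n, K), Rational(1, 2))) = Add(Mul(-8, 66), Pow(Add(45, -73), Rational(1, 2))) = Add(-528, Pow(-28, Rational(1, 2))) = Add(-528, Mul(2, I, Pow(7, Rational(1, 2))))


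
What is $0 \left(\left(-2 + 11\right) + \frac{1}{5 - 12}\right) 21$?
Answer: $0$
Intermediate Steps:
$0 \left(\left(-2 + 11\right) + \frac{1}{5 - 12}\right) 21 = 0 \left(9 + \frac{1}{-7}\right) 21 = 0 \left(9 - \frac{1}{7}\right) 21 = 0 \cdot \frac{62}{7} \cdot 21 = 0 \cdot 21 = 0$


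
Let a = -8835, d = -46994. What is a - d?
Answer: 38159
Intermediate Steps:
a - d = -8835 - 1*(-46994) = -8835 + 46994 = 38159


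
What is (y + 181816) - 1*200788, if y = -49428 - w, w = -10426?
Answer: -57974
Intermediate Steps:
y = -39002 (y = -49428 - 1*(-10426) = -49428 + 10426 = -39002)
(y + 181816) - 1*200788 = (-39002 + 181816) - 1*200788 = 142814 - 200788 = -57974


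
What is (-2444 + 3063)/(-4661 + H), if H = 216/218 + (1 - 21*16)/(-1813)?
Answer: -122324923/920860518 ≈ -0.13284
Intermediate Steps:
H = 232319/197617 (H = 216*(1/218) + (1 - 336)*(-1/1813) = 108/109 - 335*(-1/1813) = 108/109 + 335/1813 = 232319/197617 ≈ 1.1756)
(-2444 + 3063)/(-4661 + H) = (-2444 + 3063)/(-4661 + 232319/197617) = 619/(-920860518/197617) = 619*(-197617/920860518) = -122324923/920860518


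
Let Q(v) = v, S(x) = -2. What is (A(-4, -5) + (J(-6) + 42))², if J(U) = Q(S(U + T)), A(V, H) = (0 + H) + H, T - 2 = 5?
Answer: 900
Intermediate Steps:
T = 7 (T = 2 + 5 = 7)
A(V, H) = 2*H (A(V, H) = H + H = 2*H)
J(U) = -2
(A(-4, -5) + (J(-6) + 42))² = (2*(-5) + (-2 + 42))² = (-10 + 40)² = 30² = 900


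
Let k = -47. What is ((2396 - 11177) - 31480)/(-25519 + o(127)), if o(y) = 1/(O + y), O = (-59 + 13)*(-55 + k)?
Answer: 194017759/122976060 ≈ 1.5777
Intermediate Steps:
O = 4692 (O = (-59 + 13)*(-55 - 47) = -46*(-102) = 4692)
o(y) = 1/(4692 + y)
((2396 - 11177) - 31480)/(-25519 + o(127)) = ((2396 - 11177) - 31480)/(-25519 + 1/(4692 + 127)) = (-8781 - 31480)/(-25519 + 1/4819) = -40261/(-25519 + 1/4819) = -40261/(-122976060/4819) = -40261*(-4819/122976060) = 194017759/122976060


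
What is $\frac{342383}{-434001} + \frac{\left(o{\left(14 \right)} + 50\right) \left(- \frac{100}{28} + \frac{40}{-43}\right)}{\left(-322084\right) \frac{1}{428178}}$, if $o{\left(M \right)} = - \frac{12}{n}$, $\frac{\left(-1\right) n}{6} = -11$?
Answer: $\frac{34405211649514157}{115706850059031} \approx 297.35$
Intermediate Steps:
$n = 66$ ($n = \left(-6\right) \left(-11\right) = 66$)
$o{\left(M \right)} = - \frac{2}{11}$ ($o{\left(M \right)} = - \frac{12}{66} = \left(-12\right) \frac{1}{66} = - \frac{2}{11}$)
$\frac{342383}{-434001} + \frac{\left(o{\left(14 \right)} + 50\right) \left(- \frac{100}{28} + \frac{40}{-43}\right)}{\left(-322084\right) \frac{1}{428178}} = \frac{342383}{-434001} + \frac{\left(- \frac{2}{11} + 50\right) \left(- \frac{100}{28} + \frac{40}{-43}\right)}{\left(-322084\right) \frac{1}{428178}} = 342383 \left(- \frac{1}{434001}\right) + \frac{\frac{548}{11} \left(\left(-100\right) \frac{1}{28} + 40 \left(- \frac{1}{43}\right)\right)}{\left(-322084\right) \frac{1}{428178}} = - \frac{342383}{434001} + \frac{\frac{548}{11} \left(- \frac{25}{7} - \frac{40}{43}\right)}{- \frac{161042}{214089}} = - \frac{342383}{434001} + \frac{548}{11} \left(- \frac{1355}{301}\right) \left(- \frac{214089}{161042}\right) = - \frac{342383}{434001} - - \frac{79484823030}{266605031} = - \frac{342383}{434001} + \frac{79484823030}{266605031} = \frac{34405211649514157}{115706850059031}$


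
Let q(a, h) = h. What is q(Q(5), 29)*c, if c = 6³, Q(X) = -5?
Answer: 6264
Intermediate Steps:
c = 216
q(Q(5), 29)*c = 29*216 = 6264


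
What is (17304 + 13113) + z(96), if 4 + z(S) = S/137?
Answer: 4166677/137 ≈ 30414.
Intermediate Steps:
z(S) = -4 + S/137
(17304 + 13113) + z(96) = (17304 + 13113) + (-4 + (1/137)*96) = 30417 + (-4 + 96/137) = 30417 - 452/137 = 4166677/137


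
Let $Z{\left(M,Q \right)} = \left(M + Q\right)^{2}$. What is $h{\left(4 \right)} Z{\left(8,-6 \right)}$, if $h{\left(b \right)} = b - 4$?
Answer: $0$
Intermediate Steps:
$h{\left(b \right)} = -4 + b$ ($h{\left(b \right)} = b - 4 = -4 + b$)
$h{\left(4 \right)} Z{\left(8,-6 \right)} = \left(-4 + 4\right) \left(8 - 6\right)^{2} = 0 \cdot 2^{2} = 0 \cdot 4 = 0$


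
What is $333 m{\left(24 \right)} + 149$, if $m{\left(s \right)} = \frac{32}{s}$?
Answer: $593$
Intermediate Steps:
$333 m{\left(24 \right)} + 149 = 333 \cdot \frac{32}{24} + 149 = 333 \cdot 32 \cdot \frac{1}{24} + 149 = 333 \cdot \frac{4}{3} + 149 = 444 + 149 = 593$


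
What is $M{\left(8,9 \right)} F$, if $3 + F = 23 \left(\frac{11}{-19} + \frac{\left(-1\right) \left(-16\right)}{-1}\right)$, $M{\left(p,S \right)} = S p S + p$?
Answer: $- \frac{4790112}{19} \approx -2.5211 \cdot 10^{5}$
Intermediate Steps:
$M{\left(p,S \right)} = p + p S^{2}$ ($M{\left(p,S \right)} = p S^{2} + p = p + p S^{2}$)
$F = - \frac{7302}{19}$ ($F = -3 + 23 \left(\frac{11}{-19} + \frac{\left(-1\right) \left(-16\right)}{-1}\right) = -3 + 23 \left(11 \left(- \frac{1}{19}\right) + 16 \left(-1\right)\right) = -3 + 23 \left(- \frac{11}{19} - 16\right) = -3 + 23 \left(- \frac{315}{19}\right) = -3 - \frac{7245}{19} = - \frac{7302}{19} \approx -384.32$)
$M{\left(8,9 \right)} F = 8 \left(1 + 9^{2}\right) \left(- \frac{7302}{19}\right) = 8 \left(1 + 81\right) \left(- \frac{7302}{19}\right) = 8 \cdot 82 \left(- \frac{7302}{19}\right) = 656 \left(- \frac{7302}{19}\right) = - \frac{4790112}{19}$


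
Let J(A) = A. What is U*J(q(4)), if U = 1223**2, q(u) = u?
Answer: 5982916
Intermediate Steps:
U = 1495729
U*J(q(4)) = 1495729*4 = 5982916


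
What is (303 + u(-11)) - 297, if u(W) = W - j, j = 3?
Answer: -8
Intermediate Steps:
u(W) = -3 + W (u(W) = W - 1*3 = W - 3 = -3 + W)
(303 + u(-11)) - 297 = (303 + (-3 - 11)) - 297 = (303 - 14) - 297 = 289 - 297 = -8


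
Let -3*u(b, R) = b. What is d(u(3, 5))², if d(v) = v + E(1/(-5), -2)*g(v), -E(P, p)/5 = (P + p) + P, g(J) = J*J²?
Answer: 169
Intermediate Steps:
g(J) = J³
u(b, R) = -b/3
E(P, p) = -10*P - 5*p (E(P, p) = -5*((P + p) + P) = -5*(p + 2*P) = -10*P - 5*p)
d(v) = v + 12*v³ (d(v) = v + (-10/(-5) - 5*(-2))*v³ = v + (-10*(-⅕) + 10)*v³ = v + (2 + 10)*v³ = v + 12*v³)
d(u(3, 5))² = (-⅓*3 + 12*(-⅓*3)³)² = (-1 + 12*(-1)³)² = (-1 + 12*(-1))² = (-1 - 12)² = (-13)² = 169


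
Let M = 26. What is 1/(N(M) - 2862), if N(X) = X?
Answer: -1/2836 ≈ -0.00035261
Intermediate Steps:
1/(N(M) - 2862) = 1/(26 - 2862) = 1/(-2836) = -1/2836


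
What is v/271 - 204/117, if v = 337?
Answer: -5285/10569 ≈ -0.50005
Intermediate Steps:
v/271 - 204/117 = 337/271 - 204/117 = 337*(1/271) - 204*1/117 = 337/271 - 68/39 = -5285/10569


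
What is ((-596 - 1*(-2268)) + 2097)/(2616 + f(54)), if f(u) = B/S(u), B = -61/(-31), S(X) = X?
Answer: 6309306/4379245 ≈ 1.4407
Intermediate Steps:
B = 61/31 (B = -61*(-1/31) = 61/31 ≈ 1.9677)
f(u) = 61/(31*u)
((-596 - 1*(-2268)) + 2097)/(2616 + f(54)) = ((-596 - 1*(-2268)) + 2097)/(2616 + (61/31)/54) = ((-596 + 2268) + 2097)/(2616 + (61/31)*(1/54)) = (1672 + 2097)/(2616 + 61/1674) = 3769/(4379245/1674) = 3769*(1674/4379245) = 6309306/4379245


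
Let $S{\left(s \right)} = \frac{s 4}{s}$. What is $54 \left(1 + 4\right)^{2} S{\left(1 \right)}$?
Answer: $5400$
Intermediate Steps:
$S{\left(s \right)} = 4$ ($S{\left(s \right)} = \frac{4 s}{s} = 4$)
$54 \left(1 + 4\right)^{2} S{\left(1 \right)} = 54 \left(1 + 4\right)^{2} \cdot 4 = 54 \cdot 5^{2} \cdot 4 = 54 \cdot 25 \cdot 4 = 1350 \cdot 4 = 5400$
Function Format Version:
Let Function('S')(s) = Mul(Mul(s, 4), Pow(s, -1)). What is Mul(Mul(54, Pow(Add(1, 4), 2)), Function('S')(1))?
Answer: 5400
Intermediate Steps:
Function('S')(s) = 4 (Function('S')(s) = Mul(Mul(4, s), Pow(s, -1)) = 4)
Mul(Mul(54, Pow(Add(1, 4), 2)), Function('S')(1)) = Mul(Mul(54, Pow(Add(1, 4), 2)), 4) = Mul(Mul(54, Pow(5, 2)), 4) = Mul(Mul(54, 25), 4) = Mul(1350, 4) = 5400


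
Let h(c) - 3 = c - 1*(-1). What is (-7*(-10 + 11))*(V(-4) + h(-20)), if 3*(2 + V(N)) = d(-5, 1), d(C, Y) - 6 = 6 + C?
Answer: 329/3 ≈ 109.67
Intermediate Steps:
d(C, Y) = 12 + C (d(C, Y) = 6 + (6 + C) = 12 + C)
h(c) = 4 + c (h(c) = 3 + (c - 1*(-1)) = 3 + (c + 1) = 3 + (1 + c) = 4 + c)
V(N) = ⅓ (V(N) = -2 + (12 - 5)/3 = -2 + (⅓)*7 = -2 + 7/3 = ⅓)
(-7*(-10 + 11))*(V(-4) + h(-20)) = (-7*(-10 + 11))*(⅓ + (4 - 20)) = (-7*1)*(⅓ - 16) = -7*(-47/3) = 329/3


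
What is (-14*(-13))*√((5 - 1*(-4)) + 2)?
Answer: 182*√11 ≈ 603.63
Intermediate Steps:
(-14*(-13))*√((5 - 1*(-4)) + 2) = 182*√((5 + 4) + 2) = 182*√(9 + 2) = 182*√11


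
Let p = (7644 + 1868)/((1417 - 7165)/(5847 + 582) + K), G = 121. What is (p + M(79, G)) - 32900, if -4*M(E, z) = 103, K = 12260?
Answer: -27030646451/820977 ≈ -32925.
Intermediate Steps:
p = 2548027/3283908 (p = (7644 + 1868)/((1417 - 7165)/(5847 + 582) + 12260) = 9512/(-5748/6429 + 12260) = 9512/(-5748*1/6429 + 12260) = 9512/(-1916/2143 + 12260) = 9512/(26271264/2143) = 9512*(2143/26271264) = 2548027/3283908 ≈ 0.77591)
M(E, z) = -103/4 (M(E, z) = -¼*103 = -103/4)
(p + M(79, G)) - 32900 = (2548027/3283908 - 103/4) - 32900 = -20503151/820977 - 32900 = -27030646451/820977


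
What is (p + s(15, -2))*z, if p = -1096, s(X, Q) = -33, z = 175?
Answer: -197575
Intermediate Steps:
(p + s(15, -2))*z = (-1096 - 33)*175 = -1129*175 = -197575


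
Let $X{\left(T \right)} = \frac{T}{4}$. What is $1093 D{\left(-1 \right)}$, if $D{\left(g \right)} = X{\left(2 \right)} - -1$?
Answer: $\frac{3279}{2} \approx 1639.5$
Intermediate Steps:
$X{\left(T \right)} = \frac{T}{4}$ ($X{\left(T \right)} = T \frac{1}{4} = \frac{T}{4}$)
$D{\left(g \right)} = \frac{3}{2}$ ($D{\left(g \right)} = \frac{1}{4} \cdot 2 - -1 = \frac{1}{2} + 1 = \frac{3}{2}$)
$1093 D{\left(-1 \right)} = 1093 \cdot \frac{3}{2} = \frac{3279}{2}$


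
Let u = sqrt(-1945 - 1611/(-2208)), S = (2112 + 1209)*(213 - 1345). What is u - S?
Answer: 3759372 + I*sqrt(65825218)/184 ≈ 3.7594e+6 + 44.094*I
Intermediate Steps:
S = -3759372 (S = 3321*(-1132) = -3759372)
u = I*sqrt(65825218)/184 (u = sqrt(-1945 - 1611*(-1/2208)) = sqrt(-1945 + 537/736) = sqrt(-1430983/736) = I*sqrt(65825218)/184 ≈ 44.094*I)
u - S = I*sqrt(65825218)/184 - 1*(-3759372) = I*sqrt(65825218)/184 + 3759372 = 3759372 + I*sqrt(65825218)/184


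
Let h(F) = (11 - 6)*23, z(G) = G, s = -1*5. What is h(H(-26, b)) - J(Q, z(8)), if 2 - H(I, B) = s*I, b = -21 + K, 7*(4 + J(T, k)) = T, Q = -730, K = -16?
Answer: 1563/7 ≈ 223.29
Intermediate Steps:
s = -5
J(T, k) = -4 + T/7
b = -37 (b = -21 - 16 = -37)
H(I, B) = 2 + 5*I (H(I, B) = 2 - (-5)*I = 2 + 5*I)
h(F) = 115 (h(F) = 5*23 = 115)
h(H(-26, b)) - J(Q, z(8)) = 115 - (-4 + (⅐)*(-730)) = 115 - (-4 - 730/7) = 115 - 1*(-758/7) = 115 + 758/7 = 1563/7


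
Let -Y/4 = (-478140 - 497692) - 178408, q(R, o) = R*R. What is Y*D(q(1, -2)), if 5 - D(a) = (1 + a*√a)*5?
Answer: -23084800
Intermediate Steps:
q(R, o) = R²
D(a) = -5*a^(3/2) (D(a) = 5 - (1 + a*√a)*5 = 5 - (1 + a^(3/2))*5 = 5 - (5 + 5*a^(3/2)) = 5 + (-5 - 5*a^(3/2)) = -5*a^(3/2))
Y = 4616960 (Y = -4*((-478140 - 497692) - 178408) = -4*(-975832 - 178408) = -4*(-1154240) = 4616960)
Y*D(q(1, -2)) = 4616960*(-5*(1²)^(3/2)) = 4616960*(-5*1^(3/2)) = 4616960*(-5*1) = 4616960*(-5) = -23084800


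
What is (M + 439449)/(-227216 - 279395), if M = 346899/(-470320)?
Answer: -206681306781/238269285520 ≈ -0.86743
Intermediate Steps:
M = -346899/470320 (M = 346899*(-1/470320) = -346899/470320 ≈ -0.73758)
(M + 439449)/(-227216 - 279395) = (-346899/470320 + 439449)/(-227216 - 279395) = (206681306781/470320)/(-506611) = (206681306781/470320)*(-1/506611) = -206681306781/238269285520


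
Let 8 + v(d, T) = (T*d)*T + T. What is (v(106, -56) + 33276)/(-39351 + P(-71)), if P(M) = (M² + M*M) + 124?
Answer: -121876/9715 ≈ -12.545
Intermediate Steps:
P(M) = 124 + 2*M² (P(M) = (M² + M²) + 124 = 2*M² + 124 = 124 + 2*M²)
v(d, T) = -8 + T + d*T² (v(d, T) = -8 + ((T*d)*T + T) = -8 + (d*T² + T) = -8 + (T + d*T²) = -8 + T + d*T²)
(v(106, -56) + 33276)/(-39351 + P(-71)) = ((-8 - 56 + 106*(-56)²) + 33276)/(-39351 + (124 + 2*(-71)²)) = ((-8 - 56 + 106*3136) + 33276)/(-39351 + (124 + 2*5041)) = ((-8 - 56 + 332416) + 33276)/(-39351 + (124 + 10082)) = (332352 + 33276)/(-39351 + 10206) = 365628/(-29145) = 365628*(-1/29145) = -121876/9715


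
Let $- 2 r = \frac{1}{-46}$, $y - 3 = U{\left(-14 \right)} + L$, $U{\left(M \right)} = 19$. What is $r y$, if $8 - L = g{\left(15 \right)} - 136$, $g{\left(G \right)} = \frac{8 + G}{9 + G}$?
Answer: $\frac{3961}{2208} \approx 1.7939$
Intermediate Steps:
$g{\left(G \right)} = \frac{8 + G}{9 + G}$
$L = \frac{3433}{24}$ ($L = 8 - \left(\frac{8 + 15}{9 + 15} - 136\right) = 8 - \left(\frac{1}{24} \cdot 23 - 136\right) = 8 - \left(\frac{23}{24} - 136\right) = 8 - - \frac{3241}{24} = 8 + \frac{3241}{24} = \frac{3433}{24} \approx 143.04$)
$y = \frac{3961}{24}$ ($y = 3 + \left(19 + \frac{3433}{24}\right) = 3 + \frac{3889}{24} = \frac{3961}{24} \approx 165.04$)
$r = \frac{1}{92}$ ($r = - \frac{1}{2 \left(-46\right)} = \left(- \frac{1}{2}\right) \left(- \frac{1}{46}\right) = \frac{1}{92} \approx 0.01087$)
$r y = \frac{1}{92} \cdot \frac{3961}{24} = \frac{3961}{2208}$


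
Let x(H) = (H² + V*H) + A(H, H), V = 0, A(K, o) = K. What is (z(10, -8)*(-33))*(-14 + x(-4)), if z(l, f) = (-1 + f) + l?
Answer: 66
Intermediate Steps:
z(l, f) = -1 + f + l
x(H) = H + H² (x(H) = (H² + 0*H) + H = (H² + 0) + H = H² + H = H + H²)
(z(10, -8)*(-33))*(-14 + x(-4)) = ((-1 - 8 + 10)*(-33))*(-14 - 4*(1 - 4)) = (1*(-33))*(-14 - 4*(-3)) = -33*(-14 + 12) = -33*(-2) = 66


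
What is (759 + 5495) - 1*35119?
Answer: -28865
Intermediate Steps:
(759 + 5495) - 1*35119 = 6254 - 35119 = -28865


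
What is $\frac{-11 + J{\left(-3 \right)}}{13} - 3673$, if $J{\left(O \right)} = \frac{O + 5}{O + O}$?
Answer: $- \frac{143281}{39} \approx -3673.9$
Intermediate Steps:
$J{\left(O \right)} = \frac{5 + O}{2 O}$
$\frac{-11 + J{\left(-3 \right)}}{13} - 3673 = \frac{-11 + \frac{5 - 3}{2 \left(-3\right)}}{13} - 3673 = \frac{-11 + \frac{1}{2} \left(- \frac{1}{3}\right) 2}{13} - 3673 = \frac{-11 - \frac{1}{3}}{13} - 3673 = \frac{1}{13} \left(- \frac{34}{3}\right) - 3673 = - \frac{34}{39} - 3673 = - \frac{143281}{39}$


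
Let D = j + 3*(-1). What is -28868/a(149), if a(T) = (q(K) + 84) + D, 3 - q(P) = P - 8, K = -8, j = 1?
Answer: -28868/101 ≈ -285.82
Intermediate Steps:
D = -2 (D = 1 + 3*(-1) = 1 - 3 = -2)
q(P) = 11 - P (q(P) = 3 - (P - 8) = 3 - (-8 + P) = 3 + (8 - P) = 11 - P)
a(T) = 101 (a(T) = ((11 - 1*(-8)) + 84) - 2 = ((11 + 8) + 84) - 2 = (19 + 84) - 2 = 103 - 2 = 101)
-28868/a(149) = -28868/101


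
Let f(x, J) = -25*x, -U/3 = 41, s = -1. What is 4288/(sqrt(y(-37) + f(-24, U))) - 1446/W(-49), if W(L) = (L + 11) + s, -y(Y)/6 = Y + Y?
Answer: 482/13 + 2144*sqrt(29)/87 ≈ 169.79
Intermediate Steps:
y(Y) = -12*Y (y(Y) = -6*(Y + Y) = -12*Y)
U = -123 (U = -3*41 = -123)
W(L) = 10 + L (W(L) = (L + 11) - 1 = (11 + L) - 1 = 10 + L)
4288/(sqrt(y(-37) + f(-24, U))) - 1446/W(-49) = 4288/(sqrt(-12*(-37) - 25*(-24))) - 1446/(10 - 49) = 4288/(sqrt(444 + 600)) - 1446/(-39) = 4288/(sqrt(1044)) - 1446*(-1/39) = 4288/((6*sqrt(29))) + 482/13 = 4288*(sqrt(29)/174) + 482/13 = 2144*sqrt(29)/87 + 482/13 = 482/13 + 2144*sqrt(29)/87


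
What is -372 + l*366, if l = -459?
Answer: -168366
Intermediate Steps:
-372 + l*366 = -372 - 459*366 = -372 - 167994 = -168366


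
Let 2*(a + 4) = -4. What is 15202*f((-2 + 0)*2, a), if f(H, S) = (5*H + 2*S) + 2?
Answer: -456060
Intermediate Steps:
a = -6 (a = -4 + (½)*(-4) = -4 - 2 = -6)
f(H, S) = 2 + 2*S + 5*H (f(H, S) = (2*S + 5*H) + 2 = 2 + 2*S + 5*H)
15202*f((-2 + 0)*2, a) = 15202*(2 + 2*(-6) + 5*((-2 + 0)*2)) = 15202*(2 - 12 + 5*(-2*2)) = 15202*(2 - 12 + 5*(-4)) = 15202*(2 - 12 - 20) = 15202*(-30) = -456060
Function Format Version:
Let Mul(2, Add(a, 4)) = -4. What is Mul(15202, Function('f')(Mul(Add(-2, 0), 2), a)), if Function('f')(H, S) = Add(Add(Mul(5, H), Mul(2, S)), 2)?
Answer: -456060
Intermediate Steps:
a = -6 (a = Add(-4, Mul(Rational(1, 2), -4)) = Add(-4, -2) = -6)
Function('f')(H, S) = Add(2, Mul(2, S), Mul(5, H)) (Function('f')(H, S) = Add(Add(Mul(2, S), Mul(5, H)), 2) = Add(2, Mul(2, S), Mul(5, H)))
Mul(15202, Function('f')(Mul(Add(-2, 0), 2), a)) = Mul(15202, Add(2, Mul(2, -6), Mul(5, Mul(Add(-2, 0), 2)))) = Mul(15202, Add(2, -12, Mul(5, Mul(-2, 2)))) = Mul(15202, Add(2, -12, Mul(5, -4))) = Mul(15202, Add(2, -12, -20)) = Mul(15202, -30) = -456060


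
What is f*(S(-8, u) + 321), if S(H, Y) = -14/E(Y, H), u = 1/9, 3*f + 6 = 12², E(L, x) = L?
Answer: 8970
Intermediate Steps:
f = 46 (f = -2 + (⅓)*12² = -2 + (⅓)*144 = -2 + 48 = 46)
u = ⅑ ≈ 0.11111
S(H, Y) = -14/Y
f*(S(-8, u) + 321) = 46*(-14/⅑ + 321) = 46*(-14*9 + 321) = 46*(-126 + 321) = 46*195 = 8970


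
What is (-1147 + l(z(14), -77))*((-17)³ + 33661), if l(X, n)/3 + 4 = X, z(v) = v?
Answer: -32111516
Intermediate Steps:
l(X, n) = -12 + 3*X
(-1147 + l(z(14), -77))*((-17)³ + 33661) = (-1147 + (-12 + 3*14))*((-17)³ + 33661) = (-1147 + (-12 + 42))*(-4913 + 33661) = (-1147 + 30)*28748 = -1117*28748 = -32111516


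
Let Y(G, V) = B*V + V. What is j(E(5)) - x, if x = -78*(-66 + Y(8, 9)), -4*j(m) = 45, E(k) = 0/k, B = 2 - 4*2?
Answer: -34677/4 ≈ -8669.3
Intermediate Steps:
B = -6 (B = 2 - 8 = -6)
E(k) = 0
j(m) = -45/4 (j(m) = -¼*45 = -45/4)
Y(G, V) = -5*V (Y(G, V) = -6*V + V = -5*V)
x = 8658 (x = -78*(-66 - 5*9) = -78*(-66 - 45) = -78*(-111) = 8658)
j(E(5)) - x = -45/4 - 1*8658 = -45/4 - 8658 = -34677/4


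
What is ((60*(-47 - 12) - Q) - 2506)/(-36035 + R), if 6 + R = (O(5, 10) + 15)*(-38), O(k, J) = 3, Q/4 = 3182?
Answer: 18774/36725 ≈ 0.51120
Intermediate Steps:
Q = 12728 (Q = 4*3182 = 12728)
R = -690 (R = -6 + (3 + 15)*(-38) = -6 + 18*(-38) = -6 - 684 = -690)
((60*(-47 - 12) - Q) - 2506)/(-36035 + R) = ((60*(-47 - 12) - 1*12728) - 2506)/(-36035 - 690) = ((60*(-59) - 12728) - 2506)/(-36725) = ((-3540 - 12728) - 2506)*(-1/36725) = (-16268 - 2506)*(-1/36725) = -18774*(-1/36725) = 18774/36725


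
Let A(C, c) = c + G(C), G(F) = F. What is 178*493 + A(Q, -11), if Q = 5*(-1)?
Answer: 87738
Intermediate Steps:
Q = -5
A(C, c) = C + c (A(C, c) = c + C = C + c)
178*493 + A(Q, -11) = 178*493 + (-5 - 11) = 87754 - 16 = 87738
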